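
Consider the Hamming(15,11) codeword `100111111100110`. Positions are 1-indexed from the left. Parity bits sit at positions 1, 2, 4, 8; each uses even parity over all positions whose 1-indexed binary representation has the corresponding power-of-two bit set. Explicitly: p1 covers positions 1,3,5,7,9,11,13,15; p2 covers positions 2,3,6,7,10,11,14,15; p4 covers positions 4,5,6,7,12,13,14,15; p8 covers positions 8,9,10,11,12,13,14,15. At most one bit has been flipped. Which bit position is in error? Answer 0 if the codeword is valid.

s1: b1⊕b3⊕b5⊕b7⊕b9⊕b11⊕b13⊕b15 = 1⊕0⊕1⊕1⊕1⊕0⊕1⊕0 = 1
s2: b2⊕b3⊕b6⊕b7⊕b10⊕b11⊕b14⊕b15 = 0⊕0⊕1⊕1⊕1⊕0⊕1⊕0 = 0
s4: b4⊕b5⊕b6⊕b7⊕b12⊕b13⊕b14⊕b15 = 1⊕1⊕1⊕1⊕0⊕1⊕1⊕0 = 0
s8: b8⊕b9⊕b10⊕b11⊕b12⊕b13⊕b14⊕b15 = 1⊕1⊕1⊕0⊕0⊕1⊕1⊕0 = 1
Syndrome (s8...s1) = 1001 → position 9.

9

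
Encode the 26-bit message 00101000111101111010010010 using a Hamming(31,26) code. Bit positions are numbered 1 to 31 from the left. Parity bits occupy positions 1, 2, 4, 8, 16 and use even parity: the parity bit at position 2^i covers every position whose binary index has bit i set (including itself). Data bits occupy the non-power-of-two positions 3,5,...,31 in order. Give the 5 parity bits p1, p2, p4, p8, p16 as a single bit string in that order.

Place data bits at non-power-of-two positions: b3=0, b5=0, b6=1, b7=0, b9=1, b10=0, b11=0, b12=0, b13=1, b14=1, b15=1, b17=1, b18=0, b19=1, b20=1, b21=1, b22=1, b23=0, b24=1, b25=0, b26=0, b27=1, b28=0, b29=0, b30=1, b31=0.
p1 = XOR of data positions {3,5,7,9,11,13,15,17,19,21,23,25,27,29,31} = 0⊕0⊕0⊕1⊕0⊕1⊕1⊕1⊕1⊕1⊕0⊕0⊕1⊕0⊕0 = 1
p2 = XOR of data positions {3,6,7,10,11,14,15,18,19,22,23,26,27,30,31} = 0⊕1⊕0⊕0⊕0⊕1⊕1⊕0⊕1⊕1⊕0⊕0⊕1⊕1⊕0 = 1
p4 = XOR of data positions {5,6,7,12,13,14,15,20,21,22,23,28,29,30,31} = 0⊕1⊕0⊕0⊕1⊕1⊕1⊕1⊕1⊕1⊕0⊕0⊕0⊕1⊕0 = 0
p8 = XOR of data positions {9,10,11,12,13,14,15,24,25,26,27,28,29,30,31} = 1⊕0⊕0⊕0⊕1⊕1⊕1⊕1⊕0⊕0⊕1⊕0⊕0⊕1⊕0 = 1
p16 = XOR of data positions {17,18,19,20,21,22,23,24,25,26,27,28,29,30,31} = 1⊕0⊕1⊕1⊕1⊕1⊕0⊕1⊕0⊕0⊕1⊕0⊕0⊕1⊕0 = 0
Parity bits p1,p2,p4,p8,p16 = 11010

11010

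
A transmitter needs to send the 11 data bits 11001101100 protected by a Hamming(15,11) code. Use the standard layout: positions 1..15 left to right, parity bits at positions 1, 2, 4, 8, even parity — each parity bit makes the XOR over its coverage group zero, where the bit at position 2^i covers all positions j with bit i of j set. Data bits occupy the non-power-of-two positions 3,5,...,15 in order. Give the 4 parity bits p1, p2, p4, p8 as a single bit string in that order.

Place data bits at non-power-of-two positions: b3=1, b5=1, b6=0, b7=0, b9=1, b10=1, b11=0, b12=1, b13=1, b14=0, b15=0.
p1 = XOR of data positions {3,5,7,9,11,13,15} = 1⊕1⊕0⊕1⊕0⊕1⊕0 = 0
p2 = XOR of data positions {3,6,7,10,11,14,15} = 1⊕0⊕0⊕1⊕0⊕0⊕0 = 0
p4 = XOR of data positions {5,6,7,12,13,14,15} = 1⊕0⊕0⊕1⊕1⊕0⊕0 = 1
p8 = XOR of data positions {9,10,11,12,13,14,15} = 1⊕1⊕0⊕1⊕1⊕0⊕0 = 0
Parity bits p1,p2,p4,p8 = 0010

0010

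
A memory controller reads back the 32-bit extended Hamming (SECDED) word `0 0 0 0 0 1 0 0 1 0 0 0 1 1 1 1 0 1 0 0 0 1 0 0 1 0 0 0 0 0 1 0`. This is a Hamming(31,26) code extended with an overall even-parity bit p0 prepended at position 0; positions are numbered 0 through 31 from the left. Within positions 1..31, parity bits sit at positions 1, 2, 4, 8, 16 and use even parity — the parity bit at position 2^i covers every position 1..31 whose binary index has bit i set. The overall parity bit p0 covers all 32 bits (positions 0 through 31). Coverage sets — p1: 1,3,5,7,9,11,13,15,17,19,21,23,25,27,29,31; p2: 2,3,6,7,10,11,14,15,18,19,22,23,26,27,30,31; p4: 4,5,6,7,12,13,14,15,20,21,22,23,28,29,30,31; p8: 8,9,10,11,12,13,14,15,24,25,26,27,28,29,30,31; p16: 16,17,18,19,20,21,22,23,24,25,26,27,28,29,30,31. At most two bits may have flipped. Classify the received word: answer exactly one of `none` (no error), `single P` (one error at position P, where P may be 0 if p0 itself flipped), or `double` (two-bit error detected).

double

s1: b1⊕b3⊕b5⊕b7⊕b9⊕b11⊕b13⊕b15⊕b17⊕b19⊕b21⊕b23⊕b25⊕b27⊕b29⊕b31 = 0⊕0⊕1⊕0⊕0⊕0⊕1⊕1⊕1⊕0⊕1⊕0⊕0⊕0⊕0⊕0 = 1
s2: b2⊕b3⊕b6⊕b7⊕b10⊕b11⊕b14⊕b15⊕b18⊕b19⊕b22⊕b23⊕b26⊕b27⊕b30⊕b31 = 0⊕0⊕0⊕0⊕0⊕0⊕1⊕1⊕0⊕0⊕0⊕0⊕0⊕0⊕1⊕0 = 1
s4: b4⊕b5⊕b6⊕b7⊕b12⊕b13⊕b14⊕b15⊕b20⊕b21⊕b22⊕b23⊕b28⊕b29⊕b30⊕b31 = 0⊕1⊕0⊕0⊕1⊕1⊕1⊕1⊕0⊕1⊕0⊕0⊕0⊕0⊕1⊕0 = 1
s8: b8⊕b9⊕b10⊕b11⊕b12⊕b13⊕b14⊕b15⊕b24⊕b25⊕b26⊕b27⊕b28⊕b29⊕b30⊕b31 = 1⊕0⊕0⊕0⊕1⊕1⊕1⊕1⊕1⊕0⊕0⊕0⊕0⊕0⊕1⊕0 = 1
s16: b16⊕b17⊕b18⊕b19⊕b20⊕b21⊕b22⊕b23⊕b24⊕b25⊕b26⊕b27⊕b28⊕b29⊕b30⊕b31 = 0⊕1⊕0⊕0⊕0⊕1⊕0⊕0⊕1⊕0⊕0⊕0⊕0⊕0⊕1⊕0 = 0
Syndrome (s16...s1) = 01111 → position 15.
Overall parity (XOR of all 32 bits, including p0): 0⊕0⊕0⊕0⊕0⊕1⊕0⊕0⊕1⊕0⊕0⊕0⊕1⊕1⊕1⊕1⊕0⊕1⊕0⊕0⊕0⊕1⊕0⊕0⊕1⊕0⊕0⊕0⊕0⊕0⊕1⊕0 = 0
Overall=0, syndrome position=15 → double-bit error detected (uncorrectable).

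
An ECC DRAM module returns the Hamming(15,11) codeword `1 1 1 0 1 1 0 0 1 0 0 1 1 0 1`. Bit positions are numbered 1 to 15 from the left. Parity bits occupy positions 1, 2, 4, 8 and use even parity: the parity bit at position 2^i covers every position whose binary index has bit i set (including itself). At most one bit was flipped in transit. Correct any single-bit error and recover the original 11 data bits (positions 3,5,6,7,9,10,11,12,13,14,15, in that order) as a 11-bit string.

s1: b1⊕b3⊕b5⊕b7⊕b9⊕b11⊕b13⊕b15 = 1⊕1⊕1⊕0⊕1⊕0⊕1⊕1 = 0
s2: b2⊕b3⊕b6⊕b7⊕b10⊕b11⊕b14⊕b15 = 1⊕1⊕1⊕0⊕0⊕0⊕0⊕1 = 0
s4: b4⊕b5⊕b6⊕b7⊕b12⊕b13⊕b14⊕b15 = 0⊕1⊕1⊕0⊕1⊕1⊕0⊕1 = 1
s8: b8⊕b9⊕b10⊕b11⊕b12⊕b13⊕b14⊕b15 = 0⊕1⊕0⊕0⊕1⊕1⊕0⊕1 = 0
Syndrome (s8...s1) = 0100 → position 4.
Flip bit 4: corrected codeword = 111111001001101
Data bits at positions 3,5,6,7,9,10,11,12,13,14,15: 11101001101

11101001101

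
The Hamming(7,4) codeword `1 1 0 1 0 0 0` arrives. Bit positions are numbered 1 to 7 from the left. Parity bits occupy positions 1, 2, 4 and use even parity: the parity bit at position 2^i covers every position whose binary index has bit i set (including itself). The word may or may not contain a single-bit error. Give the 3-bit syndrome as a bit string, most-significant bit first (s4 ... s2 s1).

111

s1: b1⊕b3⊕b5⊕b7 = 1⊕0⊕0⊕0 = 1
s2: b2⊕b3⊕b6⊕b7 = 1⊕0⊕0⊕0 = 1
s4: b4⊕b5⊕b6⊕b7 = 1⊕0⊕0⊕0 = 1
Syndrome (s4...s1) = 111 → position 7.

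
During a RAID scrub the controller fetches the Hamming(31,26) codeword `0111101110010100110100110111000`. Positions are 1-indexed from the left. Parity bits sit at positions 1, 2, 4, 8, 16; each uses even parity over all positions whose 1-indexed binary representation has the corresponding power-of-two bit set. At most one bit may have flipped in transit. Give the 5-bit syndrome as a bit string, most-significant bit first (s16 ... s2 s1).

00001

s1: b1⊕b3⊕b5⊕b7⊕b9⊕b11⊕b13⊕b15⊕b17⊕b19⊕b21⊕b23⊕b25⊕b27⊕b29⊕b31 = 0⊕1⊕1⊕1⊕1⊕0⊕0⊕0⊕1⊕0⊕0⊕1⊕0⊕1⊕0⊕0 = 1
s2: b2⊕b3⊕b6⊕b7⊕b10⊕b11⊕b14⊕b15⊕b18⊕b19⊕b22⊕b23⊕b26⊕b27⊕b30⊕b31 = 1⊕1⊕0⊕1⊕0⊕0⊕1⊕0⊕1⊕0⊕0⊕1⊕1⊕1⊕0⊕0 = 0
s4: b4⊕b5⊕b6⊕b7⊕b12⊕b13⊕b14⊕b15⊕b20⊕b21⊕b22⊕b23⊕b28⊕b29⊕b30⊕b31 = 1⊕1⊕0⊕1⊕1⊕0⊕1⊕0⊕1⊕0⊕0⊕1⊕1⊕0⊕0⊕0 = 0
s8: b8⊕b9⊕b10⊕b11⊕b12⊕b13⊕b14⊕b15⊕b24⊕b25⊕b26⊕b27⊕b28⊕b29⊕b30⊕b31 = 1⊕1⊕0⊕0⊕1⊕0⊕1⊕0⊕1⊕0⊕1⊕1⊕1⊕0⊕0⊕0 = 0
s16: b16⊕b17⊕b18⊕b19⊕b20⊕b21⊕b22⊕b23⊕b24⊕b25⊕b26⊕b27⊕b28⊕b29⊕b30⊕b31 = 0⊕1⊕1⊕0⊕1⊕0⊕0⊕1⊕1⊕0⊕1⊕1⊕1⊕0⊕0⊕0 = 0
Syndrome (s16...s1) = 00001 → position 1.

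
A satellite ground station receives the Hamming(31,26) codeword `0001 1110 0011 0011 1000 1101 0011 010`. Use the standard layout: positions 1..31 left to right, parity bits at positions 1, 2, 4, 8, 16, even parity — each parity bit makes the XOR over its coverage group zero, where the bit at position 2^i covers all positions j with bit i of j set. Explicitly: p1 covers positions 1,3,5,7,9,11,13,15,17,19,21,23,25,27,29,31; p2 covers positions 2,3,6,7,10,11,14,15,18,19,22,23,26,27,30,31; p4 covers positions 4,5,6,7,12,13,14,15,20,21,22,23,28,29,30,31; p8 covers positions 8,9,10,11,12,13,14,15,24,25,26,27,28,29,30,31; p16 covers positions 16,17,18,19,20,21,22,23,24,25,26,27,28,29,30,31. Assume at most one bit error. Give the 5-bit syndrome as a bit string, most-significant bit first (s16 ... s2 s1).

s1: b1⊕b3⊕b5⊕b7⊕b9⊕b11⊕b13⊕b15⊕b17⊕b19⊕b21⊕b23⊕b25⊕b27⊕b29⊕b31 = 0⊕0⊕1⊕1⊕0⊕1⊕0⊕1⊕1⊕0⊕1⊕0⊕0⊕1⊕0⊕0 = 1
s2: b2⊕b3⊕b6⊕b7⊕b10⊕b11⊕b14⊕b15⊕b18⊕b19⊕b22⊕b23⊕b26⊕b27⊕b30⊕b31 = 0⊕0⊕1⊕1⊕0⊕1⊕0⊕1⊕0⊕0⊕1⊕0⊕0⊕1⊕1⊕0 = 1
s4: b4⊕b5⊕b6⊕b7⊕b12⊕b13⊕b14⊕b15⊕b20⊕b21⊕b22⊕b23⊕b28⊕b29⊕b30⊕b31 = 1⊕1⊕1⊕1⊕1⊕0⊕0⊕1⊕0⊕1⊕1⊕0⊕1⊕0⊕1⊕0 = 0
s8: b8⊕b9⊕b10⊕b11⊕b12⊕b13⊕b14⊕b15⊕b24⊕b25⊕b26⊕b27⊕b28⊕b29⊕b30⊕b31 = 0⊕0⊕0⊕1⊕1⊕0⊕0⊕1⊕1⊕0⊕0⊕1⊕1⊕0⊕1⊕0 = 1
s16: b16⊕b17⊕b18⊕b19⊕b20⊕b21⊕b22⊕b23⊕b24⊕b25⊕b26⊕b27⊕b28⊕b29⊕b30⊕b31 = 1⊕1⊕0⊕0⊕0⊕1⊕1⊕0⊕1⊕0⊕0⊕1⊕1⊕0⊕1⊕0 = 0
Syndrome (s16...s1) = 01011 → position 11.

01011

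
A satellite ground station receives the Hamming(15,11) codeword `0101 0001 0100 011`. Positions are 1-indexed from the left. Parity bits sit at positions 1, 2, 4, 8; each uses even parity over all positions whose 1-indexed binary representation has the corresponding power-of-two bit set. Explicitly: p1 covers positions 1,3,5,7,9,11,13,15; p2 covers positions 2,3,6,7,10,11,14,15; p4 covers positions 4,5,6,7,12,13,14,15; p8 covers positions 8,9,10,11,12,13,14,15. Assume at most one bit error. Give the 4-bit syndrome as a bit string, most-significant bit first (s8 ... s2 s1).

0101

s1: b1⊕b3⊕b5⊕b7⊕b9⊕b11⊕b13⊕b15 = 0⊕0⊕0⊕0⊕0⊕0⊕0⊕1 = 1
s2: b2⊕b3⊕b6⊕b7⊕b10⊕b11⊕b14⊕b15 = 1⊕0⊕0⊕0⊕1⊕0⊕1⊕1 = 0
s4: b4⊕b5⊕b6⊕b7⊕b12⊕b13⊕b14⊕b15 = 1⊕0⊕0⊕0⊕0⊕0⊕1⊕1 = 1
s8: b8⊕b9⊕b10⊕b11⊕b12⊕b13⊕b14⊕b15 = 1⊕0⊕1⊕0⊕0⊕0⊕1⊕1 = 0
Syndrome (s8...s1) = 0101 → position 5.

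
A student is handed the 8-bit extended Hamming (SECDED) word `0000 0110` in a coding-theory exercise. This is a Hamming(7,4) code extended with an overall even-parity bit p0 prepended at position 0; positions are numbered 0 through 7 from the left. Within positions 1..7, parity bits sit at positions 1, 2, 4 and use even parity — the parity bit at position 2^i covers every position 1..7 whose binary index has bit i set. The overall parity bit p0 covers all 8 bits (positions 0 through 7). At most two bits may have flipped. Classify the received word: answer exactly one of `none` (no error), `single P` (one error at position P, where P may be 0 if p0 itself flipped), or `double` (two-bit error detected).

double

s1: b1⊕b3⊕b5⊕b7 = 0⊕0⊕1⊕0 = 1
s2: b2⊕b3⊕b6⊕b7 = 0⊕0⊕1⊕0 = 1
s4: b4⊕b5⊕b6⊕b7 = 0⊕1⊕1⊕0 = 0
Syndrome (s4...s1) = 011 → position 3.
Overall parity (XOR of all 8 bits, including p0): 0⊕0⊕0⊕0⊕0⊕1⊕1⊕0 = 0
Overall=0, syndrome position=3 → double-bit error detected (uncorrectable).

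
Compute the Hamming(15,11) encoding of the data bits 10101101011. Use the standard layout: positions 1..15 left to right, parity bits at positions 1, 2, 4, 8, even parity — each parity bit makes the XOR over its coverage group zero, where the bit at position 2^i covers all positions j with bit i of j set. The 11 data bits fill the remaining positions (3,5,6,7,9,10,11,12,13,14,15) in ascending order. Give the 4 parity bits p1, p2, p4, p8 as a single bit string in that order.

Place data bits at non-power-of-two positions: b3=1, b5=0, b6=1, b7=0, b9=1, b10=1, b11=0, b12=1, b13=0, b14=1, b15=1.
p1 = XOR of data positions {3,5,7,9,11,13,15} = 1⊕0⊕0⊕1⊕0⊕0⊕1 = 1
p2 = XOR of data positions {3,6,7,10,11,14,15} = 1⊕1⊕0⊕1⊕0⊕1⊕1 = 1
p4 = XOR of data positions {5,6,7,12,13,14,15} = 0⊕1⊕0⊕1⊕0⊕1⊕1 = 0
p8 = XOR of data positions {9,10,11,12,13,14,15} = 1⊕1⊕0⊕1⊕0⊕1⊕1 = 1
Parity bits p1,p2,p4,p8 = 1101

1101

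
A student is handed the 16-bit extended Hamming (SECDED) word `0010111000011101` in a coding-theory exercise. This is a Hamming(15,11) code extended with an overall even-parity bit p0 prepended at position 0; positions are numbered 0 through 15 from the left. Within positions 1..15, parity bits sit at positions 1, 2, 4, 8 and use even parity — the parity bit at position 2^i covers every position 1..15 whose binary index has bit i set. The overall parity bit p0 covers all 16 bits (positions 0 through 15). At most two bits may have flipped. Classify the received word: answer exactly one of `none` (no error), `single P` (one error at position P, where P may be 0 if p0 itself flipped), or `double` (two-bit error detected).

none

s1: b1⊕b3⊕b5⊕b7⊕b9⊕b11⊕b13⊕b15 = 0⊕0⊕1⊕0⊕0⊕1⊕1⊕1 = 0
s2: b2⊕b3⊕b6⊕b7⊕b10⊕b11⊕b14⊕b15 = 1⊕0⊕1⊕0⊕0⊕1⊕0⊕1 = 0
s4: b4⊕b5⊕b6⊕b7⊕b12⊕b13⊕b14⊕b15 = 1⊕1⊕1⊕0⊕1⊕1⊕0⊕1 = 0
s8: b8⊕b9⊕b10⊕b11⊕b12⊕b13⊕b14⊕b15 = 0⊕0⊕0⊕1⊕1⊕1⊕0⊕1 = 0
Syndrome (s8...s1) = 0000 → position 0 (no error).
Overall parity (XOR of all 16 bits, including p0): 0⊕0⊕1⊕0⊕1⊕1⊕1⊕0⊕0⊕0⊕0⊕1⊕1⊕1⊕0⊕1 = 0
Overall=0, syndrome position=0 → no error.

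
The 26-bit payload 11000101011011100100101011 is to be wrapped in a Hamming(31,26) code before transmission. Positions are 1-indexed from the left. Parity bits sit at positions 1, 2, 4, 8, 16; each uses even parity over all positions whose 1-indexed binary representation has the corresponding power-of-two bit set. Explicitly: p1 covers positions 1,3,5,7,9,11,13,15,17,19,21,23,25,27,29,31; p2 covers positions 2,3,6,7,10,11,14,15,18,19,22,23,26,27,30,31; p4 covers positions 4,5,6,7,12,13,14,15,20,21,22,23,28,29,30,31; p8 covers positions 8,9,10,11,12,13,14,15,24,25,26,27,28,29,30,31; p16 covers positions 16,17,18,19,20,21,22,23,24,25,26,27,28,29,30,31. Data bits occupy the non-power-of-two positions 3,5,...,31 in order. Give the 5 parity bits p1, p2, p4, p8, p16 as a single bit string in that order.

00100

Place data bits at non-power-of-two positions: b3=1, b5=1, b6=0, b7=0, b9=0, b10=1, b11=0, b12=1, b13=0, b14=1, b15=1, b17=0, b18=1, b19=1, b20=1, b21=0, b22=0, b23=1, b24=0, b25=0, b26=1, b27=0, b28=1, b29=0, b30=1, b31=1.
p1 = XOR of data positions {3,5,7,9,11,13,15,17,19,21,23,25,27,29,31} = 1⊕1⊕0⊕0⊕0⊕0⊕1⊕0⊕1⊕0⊕1⊕0⊕0⊕0⊕1 = 0
p2 = XOR of data positions {3,6,7,10,11,14,15,18,19,22,23,26,27,30,31} = 1⊕0⊕0⊕1⊕0⊕1⊕1⊕1⊕1⊕0⊕1⊕1⊕0⊕1⊕1 = 0
p4 = XOR of data positions {5,6,7,12,13,14,15,20,21,22,23,28,29,30,31} = 1⊕0⊕0⊕1⊕0⊕1⊕1⊕1⊕0⊕0⊕1⊕1⊕0⊕1⊕1 = 1
p8 = XOR of data positions {9,10,11,12,13,14,15,24,25,26,27,28,29,30,31} = 0⊕1⊕0⊕1⊕0⊕1⊕1⊕0⊕0⊕1⊕0⊕1⊕0⊕1⊕1 = 0
p16 = XOR of data positions {17,18,19,20,21,22,23,24,25,26,27,28,29,30,31} = 0⊕1⊕1⊕1⊕0⊕0⊕1⊕0⊕0⊕1⊕0⊕1⊕0⊕1⊕1 = 0
Parity bits p1,p2,p4,p8,p16 = 00100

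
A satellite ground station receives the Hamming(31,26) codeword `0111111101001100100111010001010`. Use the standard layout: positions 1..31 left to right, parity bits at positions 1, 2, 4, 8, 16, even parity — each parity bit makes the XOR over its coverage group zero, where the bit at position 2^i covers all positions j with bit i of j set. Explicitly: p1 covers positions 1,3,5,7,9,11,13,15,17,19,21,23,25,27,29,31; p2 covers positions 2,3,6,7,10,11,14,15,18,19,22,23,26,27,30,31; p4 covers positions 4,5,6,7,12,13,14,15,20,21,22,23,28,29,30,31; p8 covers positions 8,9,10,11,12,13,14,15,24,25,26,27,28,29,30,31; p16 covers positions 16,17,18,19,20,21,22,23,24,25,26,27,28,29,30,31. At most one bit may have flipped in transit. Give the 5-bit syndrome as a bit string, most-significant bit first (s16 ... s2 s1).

s1: b1⊕b3⊕b5⊕b7⊕b9⊕b11⊕b13⊕b15⊕b17⊕b19⊕b21⊕b23⊕b25⊕b27⊕b29⊕b31 = 0⊕1⊕1⊕1⊕0⊕0⊕1⊕0⊕1⊕0⊕1⊕0⊕0⊕0⊕0⊕0 = 0
s2: b2⊕b3⊕b6⊕b7⊕b10⊕b11⊕b14⊕b15⊕b18⊕b19⊕b22⊕b23⊕b26⊕b27⊕b30⊕b31 = 1⊕1⊕1⊕1⊕1⊕0⊕1⊕0⊕0⊕0⊕1⊕0⊕0⊕0⊕1⊕0 = 0
s4: b4⊕b5⊕b6⊕b7⊕b12⊕b13⊕b14⊕b15⊕b20⊕b21⊕b22⊕b23⊕b28⊕b29⊕b30⊕b31 = 1⊕1⊕1⊕1⊕0⊕1⊕1⊕0⊕1⊕1⊕1⊕0⊕1⊕0⊕1⊕0 = 1
s8: b8⊕b9⊕b10⊕b11⊕b12⊕b13⊕b14⊕b15⊕b24⊕b25⊕b26⊕b27⊕b28⊕b29⊕b30⊕b31 = 1⊕0⊕1⊕0⊕0⊕1⊕1⊕0⊕1⊕0⊕0⊕0⊕1⊕0⊕1⊕0 = 1
s16: b16⊕b17⊕b18⊕b19⊕b20⊕b21⊕b22⊕b23⊕b24⊕b25⊕b26⊕b27⊕b28⊕b29⊕b30⊕b31 = 0⊕1⊕0⊕0⊕1⊕1⊕1⊕0⊕1⊕0⊕0⊕0⊕1⊕0⊕1⊕0 = 1
Syndrome (s16...s1) = 11100 → position 28.

11100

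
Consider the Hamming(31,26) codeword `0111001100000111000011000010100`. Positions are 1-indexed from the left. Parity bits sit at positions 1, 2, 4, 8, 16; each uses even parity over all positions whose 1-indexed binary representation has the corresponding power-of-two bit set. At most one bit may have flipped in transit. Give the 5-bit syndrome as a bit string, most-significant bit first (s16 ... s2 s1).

s1: b1⊕b3⊕b5⊕b7⊕b9⊕b11⊕b13⊕b15⊕b17⊕b19⊕b21⊕b23⊕b25⊕b27⊕b29⊕b31 = 0⊕1⊕0⊕1⊕0⊕0⊕0⊕1⊕0⊕0⊕1⊕0⊕0⊕1⊕1⊕0 = 0
s2: b2⊕b3⊕b6⊕b7⊕b10⊕b11⊕b14⊕b15⊕b18⊕b19⊕b22⊕b23⊕b26⊕b27⊕b30⊕b31 = 1⊕1⊕0⊕1⊕0⊕0⊕1⊕1⊕0⊕0⊕1⊕0⊕0⊕1⊕0⊕0 = 1
s4: b4⊕b5⊕b6⊕b7⊕b12⊕b13⊕b14⊕b15⊕b20⊕b21⊕b22⊕b23⊕b28⊕b29⊕b30⊕b31 = 1⊕0⊕0⊕1⊕0⊕0⊕1⊕1⊕0⊕1⊕1⊕0⊕0⊕1⊕0⊕0 = 1
s8: b8⊕b9⊕b10⊕b11⊕b12⊕b13⊕b14⊕b15⊕b24⊕b25⊕b26⊕b27⊕b28⊕b29⊕b30⊕b31 = 1⊕0⊕0⊕0⊕0⊕0⊕1⊕1⊕0⊕0⊕0⊕1⊕0⊕1⊕0⊕0 = 1
s16: b16⊕b17⊕b18⊕b19⊕b20⊕b21⊕b22⊕b23⊕b24⊕b25⊕b26⊕b27⊕b28⊕b29⊕b30⊕b31 = 1⊕0⊕0⊕0⊕0⊕1⊕1⊕0⊕0⊕0⊕0⊕1⊕0⊕1⊕0⊕0 = 1
Syndrome (s16...s1) = 11110 → position 30.

11110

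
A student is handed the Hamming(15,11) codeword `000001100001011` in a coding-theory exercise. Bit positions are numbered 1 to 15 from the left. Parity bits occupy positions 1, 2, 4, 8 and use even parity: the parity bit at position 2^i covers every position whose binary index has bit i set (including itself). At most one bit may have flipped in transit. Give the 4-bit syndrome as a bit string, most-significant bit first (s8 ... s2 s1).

1100

s1: b1⊕b3⊕b5⊕b7⊕b9⊕b11⊕b13⊕b15 = 0⊕0⊕0⊕1⊕0⊕0⊕0⊕1 = 0
s2: b2⊕b3⊕b6⊕b7⊕b10⊕b11⊕b14⊕b15 = 0⊕0⊕1⊕1⊕0⊕0⊕1⊕1 = 0
s4: b4⊕b5⊕b6⊕b7⊕b12⊕b13⊕b14⊕b15 = 0⊕0⊕1⊕1⊕1⊕0⊕1⊕1 = 1
s8: b8⊕b9⊕b10⊕b11⊕b12⊕b13⊕b14⊕b15 = 0⊕0⊕0⊕0⊕1⊕0⊕1⊕1 = 1
Syndrome (s8...s1) = 1100 → position 12.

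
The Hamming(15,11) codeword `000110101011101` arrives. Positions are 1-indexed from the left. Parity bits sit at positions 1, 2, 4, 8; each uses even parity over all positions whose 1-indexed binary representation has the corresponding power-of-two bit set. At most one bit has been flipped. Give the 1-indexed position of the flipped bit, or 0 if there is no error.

s1: b1⊕b3⊕b5⊕b7⊕b9⊕b11⊕b13⊕b15 = 0⊕0⊕1⊕1⊕1⊕1⊕1⊕1 = 0
s2: b2⊕b3⊕b6⊕b7⊕b10⊕b11⊕b14⊕b15 = 0⊕0⊕0⊕1⊕0⊕1⊕0⊕1 = 1
s4: b4⊕b5⊕b6⊕b7⊕b12⊕b13⊕b14⊕b15 = 1⊕1⊕0⊕1⊕1⊕1⊕0⊕1 = 0
s8: b8⊕b9⊕b10⊕b11⊕b12⊕b13⊕b14⊕b15 = 0⊕1⊕0⊕1⊕1⊕1⊕0⊕1 = 1
Syndrome (s8...s1) = 1010 → position 10.

10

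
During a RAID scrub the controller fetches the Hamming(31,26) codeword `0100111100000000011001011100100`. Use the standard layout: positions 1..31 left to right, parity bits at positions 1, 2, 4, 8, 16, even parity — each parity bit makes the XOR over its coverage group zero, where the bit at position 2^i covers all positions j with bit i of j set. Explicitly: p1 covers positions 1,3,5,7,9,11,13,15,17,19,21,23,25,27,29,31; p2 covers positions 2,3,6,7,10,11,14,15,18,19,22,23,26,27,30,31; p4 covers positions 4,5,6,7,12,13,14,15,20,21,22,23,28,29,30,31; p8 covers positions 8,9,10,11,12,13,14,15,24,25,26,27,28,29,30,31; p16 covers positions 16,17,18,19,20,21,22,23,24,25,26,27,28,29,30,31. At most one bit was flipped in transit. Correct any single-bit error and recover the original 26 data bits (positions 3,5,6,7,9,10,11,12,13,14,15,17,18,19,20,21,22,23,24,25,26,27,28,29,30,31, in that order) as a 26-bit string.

01110000000011001011100101

s1: b1⊕b3⊕b5⊕b7⊕b9⊕b11⊕b13⊕b15⊕b17⊕b19⊕b21⊕b23⊕b25⊕b27⊕b29⊕b31 = 0⊕0⊕1⊕1⊕0⊕0⊕0⊕0⊕0⊕1⊕0⊕0⊕1⊕0⊕1⊕0 = 1
s2: b2⊕b3⊕b6⊕b7⊕b10⊕b11⊕b14⊕b15⊕b18⊕b19⊕b22⊕b23⊕b26⊕b27⊕b30⊕b31 = 1⊕0⊕1⊕1⊕0⊕0⊕0⊕0⊕1⊕1⊕1⊕0⊕1⊕0⊕0⊕0 = 1
s4: b4⊕b5⊕b6⊕b7⊕b12⊕b13⊕b14⊕b15⊕b20⊕b21⊕b22⊕b23⊕b28⊕b29⊕b30⊕b31 = 0⊕1⊕1⊕1⊕0⊕0⊕0⊕0⊕0⊕0⊕1⊕0⊕0⊕1⊕0⊕0 = 1
s8: b8⊕b9⊕b10⊕b11⊕b12⊕b13⊕b14⊕b15⊕b24⊕b25⊕b26⊕b27⊕b28⊕b29⊕b30⊕b31 = 1⊕0⊕0⊕0⊕0⊕0⊕0⊕0⊕1⊕1⊕1⊕0⊕0⊕1⊕0⊕0 = 1
s16: b16⊕b17⊕b18⊕b19⊕b20⊕b21⊕b22⊕b23⊕b24⊕b25⊕b26⊕b27⊕b28⊕b29⊕b30⊕b31 = 0⊕0⊕1⊕1⊕0⊕0⊕1⊕0⊕1⊕1⊕1⊕0⊕0⊕1⊕0⊕0 = 1
Syndrome (s16...s1) = 11111 → position 31.
Flip bit 31: corrected codeword = 0100111100000000011001011100101
Data bits at positions 3,5,6,7,9,10,11,12,13,14,15,17,18,19,20,21,22,23,24,25,26,27,28,29,30,31: 01110000000011001011100101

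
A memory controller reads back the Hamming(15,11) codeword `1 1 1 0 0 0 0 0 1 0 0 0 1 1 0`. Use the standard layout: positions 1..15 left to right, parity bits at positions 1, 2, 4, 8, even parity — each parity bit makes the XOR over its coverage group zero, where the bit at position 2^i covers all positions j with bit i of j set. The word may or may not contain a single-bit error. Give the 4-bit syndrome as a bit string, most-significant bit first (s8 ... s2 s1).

1010

s1: b1⊕b3⊕b5⊕b7⊕b9⊕b11⊕b13⊕b15 = 1⊕1⊕0⊕0⊕1⊕0⊕1⊕0 = 0
s2: b2⊕b3⊕b6⊕b7⊕b10⊕b11⊕b14⊕b15 = 1⊕1⊕0⊕0⊕0⊕0⊕1⊕0 = 1
s4: b4⊕b5⊕b6⊕b7⊕b12⊕b13⊕b14⊕b15 = 0⊕0⊕0⊕0⊕0⊕1⊕1⊕0 = 0
s8: b8⊕b9⊕b10⊕b11⊕b12⊕b13⊕b14⊕b15 = 0⊕1⊕0⊕0⊕0⊕1⊕1⊕0 = 1
Syndrome (s8...s1) = 1010 → position 10.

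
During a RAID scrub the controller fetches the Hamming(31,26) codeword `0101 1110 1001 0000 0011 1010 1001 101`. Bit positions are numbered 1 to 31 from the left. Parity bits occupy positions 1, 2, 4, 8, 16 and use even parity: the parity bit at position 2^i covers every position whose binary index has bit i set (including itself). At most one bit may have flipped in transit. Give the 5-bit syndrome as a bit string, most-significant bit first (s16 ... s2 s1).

s1: b1⊕b3⊕b5⊕b7⊕b9⊕b11⊕b13⊕b15⊕b17⊕b19⊕b21⊕b23⊕b25⊕b27⊕b29⊕b31 = 0⊕0⊕1⊕1⊕1⊕0⊕0⊕0⊕0⊕1⊕1⊕1⊕1⊕0⊕1⊕1 = 1
s2: b2⊕b3⊕b6⊕b7⊕b10⊕b11⊕b14⊕b15⊕b18⊕b19⊕b22⊕b23⊕b26⊕b27⊕b30⊕b31 = 1⊕0⊕1⊕1⊕0⊕0⊕0⊕0⊕0⊕1⊕0⊕1⊕0⊕0⊕0⊕1 = 0
s4: b4⊕b5⊕b6⊕b7⊕b12⊕b13⊕b14⊕b15⊕b20⊕b21⊕b22⊕b23⊕b28⊕b29⊕b30⊕b31 = 1⊕1⊕1⊕1⊕1⊕0⊕0⊕0⊕1⊕1⊕0⊕1⊕1⊕1⊕0⊕1 = 1
s8: b8⊕b9⊕b10⊕b11⊕b12⊕b13⊕b14⊕b15⊕b24⊕b25⊕b26⊕b27⊕b28⊕b29⊕b30⊕b31 = 0⊕1⊕0⊕0⊕1⊕0⊕0⊕0⊕0⊕1⊕0⊕0⊕1⊕1⊕0⊕1 = 0
s16: b16⊕b17⊕b18⊕b19⊕b20⊕b21⊕b22⊕b23⊕b24⊕b25⊕b26⊕b27⊕b28⊕b29⊕b30⊕b31 = 0⊕0⊕0⊕1⊕1⊕1⊕0⊕1⊕0⊕1⊕0⊕0⊕1⊕1⊕0⊕1 = 0
Syndrome (s16...s1) = 00101 → position 5.

00101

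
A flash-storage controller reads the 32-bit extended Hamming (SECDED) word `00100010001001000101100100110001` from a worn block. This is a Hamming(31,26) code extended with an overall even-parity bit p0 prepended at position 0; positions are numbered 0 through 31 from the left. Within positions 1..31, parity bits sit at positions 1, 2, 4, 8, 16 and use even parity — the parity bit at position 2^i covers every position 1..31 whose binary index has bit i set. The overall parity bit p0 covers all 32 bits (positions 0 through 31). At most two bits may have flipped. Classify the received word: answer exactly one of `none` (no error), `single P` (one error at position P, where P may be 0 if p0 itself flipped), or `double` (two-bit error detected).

s1: b1⊕b3⊕b5⊕b7⊕b9⊕b11⊕b13⊕b15⊕b17⊕b19⊕b21⊕b23⊕b25⊕b27⊕b29⊕b31 = 0⊕0⊕0⊕0⊕0⊕0⊕1⊕0⊕1⊕1⊕0⊕1⊕0⊕1⊕0⊕1 = 0
s2: b2⊕b3⊕b6⊕b7⊕b10⊕b11⊕b14⊕b15⊕b18⊕b19⊕b22⊕b23⊕b26⊕b27⊕b30⊕b31 = 1⊕0⊕1⊕0⊕1⊕0⊕0⊕0⊕0⊕1⊕0⊕1⊕1⊕1⊕0⊕1 = 0
s4: b4⊕b5⊕b6⊕b7⊕b12⊕b13⊕b14⊕b15⊕b20⊕b21⊕b22⊕b23⊕b28⊕b29⊕b30⊕b31 = 0⊕0⊕1⊕0⊕0⊕1⊕0⊕0⊕1⊕0⊕0⊕1⊕0⊕0⊕0⊕1 = 1
s8: b8⊕b9⊕b10⊕b11⊕b12⊕b13⊕b14⊕b15⊕b24⊕b25⊕b26⊕b27⊕b28⊕b29⊕b30⊕b31 = 0⊕0⊕1⊕0⊕0⊕1⊕0⊕0⊕0⊕0⊕1⊕1⊕0⊕0⊕0⊕1 = 1
s16: b16⊕b17⊕b18⊕b19⊕b20⊕b21⊕b22⊕b23⊕b24⊕b25⊕b26⊕b27⊕b28⊕b29⊕b30⊕b31 = 0⊕1⊕0⊕1⊕1⊕0⊕0⊕1⊕0⊕0⊕1⊕1⊕0⊕0⊕0⊕1 = 1
Syndrome (s16...s1) = 11100 → position 28.
Overall parity (XOR of all 32 bits, including p0): 0⊕0⊕1⊕0⊕0⊕0⊕1⊕0⊕0⊕0⊕1⊕0⊕0⊕1⊕0⊕0⊕0⊕1⊕0⊕1⊕1⊕0⊕0⊕1⊕0⊕0⊕1⊕1⊕0⊕0⊕0⊕1 = 1
Overall=1, syndrome position=28 → single-bit error at position 28.

single 28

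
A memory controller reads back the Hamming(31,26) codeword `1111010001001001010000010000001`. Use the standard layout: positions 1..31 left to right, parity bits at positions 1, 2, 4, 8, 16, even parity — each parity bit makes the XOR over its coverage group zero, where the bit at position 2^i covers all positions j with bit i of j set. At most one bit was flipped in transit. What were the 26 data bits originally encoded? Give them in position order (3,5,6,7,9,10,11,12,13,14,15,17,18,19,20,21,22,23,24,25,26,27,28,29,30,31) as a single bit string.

s1: b1⊕b3⊕b5⊕b7⊕b9⊕b11⊕b13⊕b15⊕b17⊕b19⊕b21⊕b23⊕b25⊕b27⊕b29⊕b31 = 1⊕1⊕0⊕0⊕0⊕0⊕1⊕0⊕0⊕0⊕0⊕0⊕0⊕0⊕0⊕1 = 0
s2: b2⊕b3⊕b6⊕b7⊕b10⊕b11⊕b14⊕b15⊕b18⊕b19⊕b22⊕b23⊕b26⊕b27⊕b30⊕b31 = 1⊕1⊕1⊕0⊕1⊕0⊕0⊕0⊕1⊕0⊕0⊕0⊕0⊕0⊕0⊕1 = 0
s4: b4⊕b5⊕b6⊕b7⊕b12⊕b13⊕b14⊕b15⊕b20⊕b21⊕b22⊕b23⊕b28⊕b29⊕b30⊕b31 = 1⊕0⊕1⊕0⊕0⊕1⊕0⊕0⊕0⊕0⊕0⊕0⊕0⊕0⊕0⊕1 = 0
s8: b8⊕b9⊕b10⊕b11⊕b12⊕b13⊕b14⊕b15⊕b24⊕b25⊕b26⊕b27⊕b28⊕b29⊕b30⊕b31 = 0⊕0⊕1⊕0⊕0⊕1⊕0⊕0⊕1⊕0⊕0⊕0⊕0⊕0⊕0⊕1 = 0
s16: b16⊕b17⊕b18⊕b19⊕b20⊕b21⊕b22⊕b23⊕b24⊕b25⊕b26⊕b27⊕b28⊕b29⊕b30⊕b31 = 1⊕0⊕1⊕0⊕0⊕0⊕0⊕0⊕1⊕0⊕0⊕0⊕0⊕0⊕0⊕1 = 0
Syndrome (s16...s1) = 00000 → position 0 (no error).
No correction needed.
Data bits at positions 3,5,6,7,9,10,11,12,13,14,15,17,18,19,20,21,22,23,24,25,26,27,28,29,30,31: 10100100100010000010000001

10100100100010000010000001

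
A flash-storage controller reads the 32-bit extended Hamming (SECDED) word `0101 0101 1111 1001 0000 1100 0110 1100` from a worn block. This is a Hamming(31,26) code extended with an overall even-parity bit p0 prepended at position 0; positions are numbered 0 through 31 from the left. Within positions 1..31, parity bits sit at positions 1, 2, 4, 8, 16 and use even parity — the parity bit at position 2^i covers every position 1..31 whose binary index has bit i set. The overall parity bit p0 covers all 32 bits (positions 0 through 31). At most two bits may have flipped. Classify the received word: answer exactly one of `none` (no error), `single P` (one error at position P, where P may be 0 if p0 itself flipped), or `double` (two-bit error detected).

s1: b1⊕b3⊕b5⊕b7⊕b9⊕b11⊕b13⊕b15⊕b17⊕b19⊕b21⊕b23⊕b25⊕b27⊕b29⊕b31 = 1⊕1⊕1⊕1⊕1⊕1⊕0⊕1⊕0⊕0⊕1⊕0⊕1⊕0⊕1⊕0 = 0
s2: b2⊕b3⊕b6⊕b7⊕b10⊕b11⊕b14⊕b15⊕b18⊕b19⊕b22⊕b23⊕b26⊕b27⊕b30⊕b31 = 0⊕1⊕0⊕1⊕1⊕1⊕0⊕1⊕0⊕0⊕0⊕0⊕1⊕0⊕0⊕0 = 0
s4: b4⊕b5⊕b6⊕b7⊕b12⊕b13⊕b14⊕b15⊕b20⊕b21⊕b22⊕b23⊕b28⊕b29⊕b30⊕b31 = 0⊕1⊕0⊕1⊕1⊕0⊕0⊕1⊕1⊕1⊕0⊕0⊕1⊕1⊕0⊕0 = 0
s8: b8⊕b9⊕b10⊕b11⊕b12⊕b13⊕b14⊕b15⊕b24⊕b25⊕b26⊕b27⊕b28⊕b29⊕b30⊕b31 = 1⊕1⊕1⊕1⊕1⊕0⊕0⊕1⊕0⊕1⊕1⊕0⊕1⊕1⊕0⊕0 = 0
s16: b16⊕b17⊕b18⊕b19⊕b20⊕b21⊕b22⊕b23⊕b24⊕b25⊕b26⊕b27⊕b28⊕b29⊕b30⊕b31 = 0⊕0⊕0⊕0⊕1⊕1⊕0⊕0⊕0⊕1⊕1⊕0⊕1⊕1⊕0⊕0 = 0
Syndrome (s16...s1) = 00000 → position 0 (no error).
Overall parity (XOR of all 32 bits, including p0): 0⊕1⊕0⊕1⊕0⊕1⊕0⊕1⊕1⊕1⊕1⊕1⊕1⊕0⊕0⊕1⊕0⊕0⊕0⊕0⊕1⊕1⊕0⊕0⊕0⊕1⊕1⊕0⊕1⊕1⊕0⊕0 = 0
Overall=0, syndrome position=0 → no error.

none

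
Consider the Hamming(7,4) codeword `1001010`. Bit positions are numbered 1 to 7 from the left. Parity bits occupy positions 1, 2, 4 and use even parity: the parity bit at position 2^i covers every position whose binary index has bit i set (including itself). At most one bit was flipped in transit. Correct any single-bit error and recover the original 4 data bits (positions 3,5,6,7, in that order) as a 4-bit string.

s1: b1⊕b3⊕b5⊕b7 = 1⊕0⊕0⊕0 = 1
s2: b2⊕b3⊕b6⊕b7 = 0⊕0⊕1⊕0 = 1
s4: b4⊕b5⊕b6⊕b7 = 1⊕0⊕1⊕0 = 0
Syndrome (s4...s1) = 011 → position 3.
Flip bit 3: corrected codeword = 1011010
Data bits at positions 3,5,6,7: 1010

1010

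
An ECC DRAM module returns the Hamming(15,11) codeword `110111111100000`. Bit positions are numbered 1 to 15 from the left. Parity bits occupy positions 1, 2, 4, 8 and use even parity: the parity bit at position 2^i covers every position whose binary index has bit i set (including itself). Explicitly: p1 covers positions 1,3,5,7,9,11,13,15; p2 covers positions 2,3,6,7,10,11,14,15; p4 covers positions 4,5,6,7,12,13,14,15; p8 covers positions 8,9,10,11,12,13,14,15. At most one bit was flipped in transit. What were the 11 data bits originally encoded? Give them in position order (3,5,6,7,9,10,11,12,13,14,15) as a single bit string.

01111100000

s1: b1⊕b3⊕b5⊕b7⊕b9⊕b11⊕b13⊕b15 = 1⊕0⊕1⊕1⊕1⊕0⊕0⊕0 = 0
s2: b2⊕b3⊕b6⊕b7⊕b10⊕b11⊕b14⊕b15 = 1⊕0⊕1⊕1⊕1⊕0⊕0⊕0 = 0
s4: b4⊕b5⊕b6⊕b7⊕b12⊕b13⊕b14⊕b15 = 1⊕1⊕1⊕1⊕0⊕0⊕0⊕0 = 0
s8: b8⊕b9⊕b10⊕b11⊕b12⊕b13⊕b14⊕b15 = 1⊕1⊕1⊕0⊕0⊕0⊕0⊕0 = 1
Syndrome (s8...s1) = 1000 → position 8.
Flip bit 8: corrected codeword = 110111101100000
Data bits at positions 3,5,6,7,9,10,11,12,13,14,15: 01111100000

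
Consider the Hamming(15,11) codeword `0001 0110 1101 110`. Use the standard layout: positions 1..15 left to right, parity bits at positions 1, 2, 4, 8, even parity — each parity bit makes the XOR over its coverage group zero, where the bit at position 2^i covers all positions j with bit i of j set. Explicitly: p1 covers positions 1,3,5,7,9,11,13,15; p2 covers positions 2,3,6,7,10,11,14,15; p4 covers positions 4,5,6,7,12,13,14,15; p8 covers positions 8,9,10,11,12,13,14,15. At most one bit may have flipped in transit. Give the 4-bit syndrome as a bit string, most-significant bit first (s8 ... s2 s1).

s1: b1⊕b3⊕b5⊕b7⊕b9⊕b11⊕b13⊕b15 = 0⊕0⊕0⊕1⊕1⊕0⊕1⊕0 = 1
s2: b2⊕b3⊕b6⊕b7⊕b10⊕b11⊕b14⊕b15 = 0⊕0⊕1⊕1⊕1⊕0⊕1⊕0 = 0
s4: b4⊕b5⊕b6⊕b7⊕b12⊕b13⊕b14⊕b15 = 1⊕0⊕1⊕1⊕1⊕1⊕1⊕0 = 0
s8: b8⊕b9⊕b10⊕b11⊕b12⊕b13⊕b14⊕b15 = 0⊕1⊕1⊕0⊕1⊕1⊕1⊕0 = 1
Syndrome (s8...s1) = 1001 → position 9.

1001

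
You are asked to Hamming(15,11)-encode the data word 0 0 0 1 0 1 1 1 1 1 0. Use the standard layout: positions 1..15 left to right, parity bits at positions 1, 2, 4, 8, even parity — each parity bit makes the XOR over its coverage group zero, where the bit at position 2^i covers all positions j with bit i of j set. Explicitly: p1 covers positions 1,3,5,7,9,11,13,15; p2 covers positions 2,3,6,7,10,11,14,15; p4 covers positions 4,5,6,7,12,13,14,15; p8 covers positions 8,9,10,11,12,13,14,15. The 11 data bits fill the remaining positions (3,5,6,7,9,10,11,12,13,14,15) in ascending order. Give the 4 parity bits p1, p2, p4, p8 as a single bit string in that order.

Place data bits at non-power-of-two positions: b3=0, b5=0, b6=0, b7=1, b9=0, b10=1, b11=1, b12=1, b13=1, b14=1, b15=0.
p1 = XOR of data positions {3,5,7,9,11,13,15} = 0⊕0⊕1⊕0⊕1⊕1⊕0 = 1
p2 = XOR of data positions {3,6,7,10,11,14,15} = 0⊕0⊕1⊕1⊕1⊕1⊕0 = 0
p4 = XOR of data positions {5,6,7,12,13,14,15} = 0⊕0⊕1⊕1⊕1⊕1⊕0 = 0
p8 = XOR of data positions {9,10,11,12,13,14,15} = 0⊕1⊕1⊕1⊕1⊕1⊕0 = 1
Parity bits p1,p2,p4,p8 = 1001

1001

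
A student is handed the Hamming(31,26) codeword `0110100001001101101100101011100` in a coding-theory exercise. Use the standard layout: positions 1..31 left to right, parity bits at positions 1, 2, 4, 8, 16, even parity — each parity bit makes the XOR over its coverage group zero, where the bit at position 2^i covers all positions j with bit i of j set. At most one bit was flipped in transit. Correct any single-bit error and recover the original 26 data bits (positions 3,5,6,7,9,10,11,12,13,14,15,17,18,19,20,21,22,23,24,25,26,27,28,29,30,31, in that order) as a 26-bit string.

s1: b1⊕b3⊕b5⊕b7⊕b9⊕b11⊕b13⊕b15⊕b17⊕b19⊕b21⊕b23⊕b25⊕b27⊕b29⊕b31 = 0⊕1⊕1⊕0⊕0⊕0⊕1⊕0⊕1⊕1⊕0⊕1⊕1⊕1⊕1⊕0 = 1
s2: b2⊕b3⊕b6⊕b7⊕b10⊕b11⊕b14⊕b15⊕b18⊕b19⊕b22⊕b23⊕b26⊕b27⊕b30⊕b31 = 1⊕1⊕0⊕0⊕1⊕0⊕1⊕0⊕0⊕1⊕0⊕1⊕0⊕1⊕0⊕0 = 1
s4: b4⊕b5⊕b6⊕b7⊕b12⊕b13⊕b14⊕b15⊕b20⊕b21⊕b22⊕b23⊕b28⊕b29⊕b30⊕b31 = 0⊕1⊕0⊕0⊕0⊕1⊕1⊕0⊕1⊕0⊕0⊕1⊕1⊕1⊕0⊕0 = 1
s8: b8⊕b9⊕b10⊕b11⊕b12⊕b13⊕b14⊕b15⊕b24⊕b25⊕b26⊕b27⊕b28⊕b29⊕b30⊕b31 = 0⊕0⊕1⊕0⊕0⊕1⊕1⊕0⊕0⊕1⊕0⊕1⊕1⊕1⊕0⊕0 = 1
s16: b16⊕b17⊕b18⊕b19⊕b20⊕b21⊕b22⊕b23⊕b24⊕b25⊕b26⊕b27⊕b28⊕b29⊕b30⊕b31 = 1⊕1⊕0⊕1⊕1⊕0⊕0⊕1⊕0⊕1⊕0⊕1⊕1⊕1⊕0⊕0 = 1
Syndrome (s16...s1) = 11111 → position 31.
Flip bit 31: corrected codeword = 0110100001001101101100101011101
Data bits at positions 3,5,6,7,9,10,11,12,13,14,15,17,18,19,20,21,22,23,24,25,26,27,28,29,30,31: 11000100110101100101011101

11000100110101100101011101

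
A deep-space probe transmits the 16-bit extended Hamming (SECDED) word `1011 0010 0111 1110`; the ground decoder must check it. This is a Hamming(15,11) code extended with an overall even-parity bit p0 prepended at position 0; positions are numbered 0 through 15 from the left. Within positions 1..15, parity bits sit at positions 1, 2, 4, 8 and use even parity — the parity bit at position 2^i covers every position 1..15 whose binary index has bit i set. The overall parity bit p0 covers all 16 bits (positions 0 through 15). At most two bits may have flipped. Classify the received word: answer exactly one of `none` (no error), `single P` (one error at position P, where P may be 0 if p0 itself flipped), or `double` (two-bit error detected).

none

s1: b1⊕b3⊕b5⊕b7⊕b9⊕b11⊕b13⊕b15 = 0⊕1⊕0⊕0⊕1⊕1⊕1⊕0 = 0
s2: b2⊕b3⊕b6⊕b7⊕b10⊕b11⊕b14⊕b15 = 1⊕1⊕1⊕0⊕1⊕1⊕1⊕0 = 0
s4: b4⊕b5⊕b6⊕b7⊕b12⊕b13⊕b14⊕b15 = 0⊕0⊕1⊕0⊕1⊕1⊕1⊕0 = 0
s8: b8⊕b9⊕b10⊕b11⊕b12⊕b13⊕b14⊕b15 = 0⊕1⊕1⊕1⊕1⊕1⊕1⊕0 = 0
Syndrome (s8...s1) = 0000 → position 0 (no error).
Overall parity (XOR of all 16 bits, including p0): 1⊕0⊕1⊕1⊕0⊕0⊕1⊕0⊕0⊕1⊕1⊕1⊕1⊕1⊕1⊕0 = 0
Overall=0, syndrome position=0 → no error.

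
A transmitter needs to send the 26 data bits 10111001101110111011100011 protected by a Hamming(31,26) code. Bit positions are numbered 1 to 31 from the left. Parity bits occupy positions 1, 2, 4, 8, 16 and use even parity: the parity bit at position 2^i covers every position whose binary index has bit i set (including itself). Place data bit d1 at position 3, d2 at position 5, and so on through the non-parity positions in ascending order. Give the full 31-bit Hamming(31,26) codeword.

Place data bits at non-power-of-two positions: b3=1, b5=0, b6=1, b7=1, b9=1, b10=0, b11=0, b12=1, b13=1, b14=0, b15=1, b17=1, b18=1, b19=0, b20=1, b21=1, b22=1, b23=0, b24=1, b25=1, b26=1, b27=0, b28=0, b29=0, b30=1, b31=1.
p1 = XOR of data positions {3,5,7,9,11,13,15,17,19,21,23,25,27,29,31} = 1⊕0⊕1⊕1⊕0⊕1⊕1⊕1⊕0⊕1⊕0⊕1⊕0⊕0⊕1 = 1
p2 = XOR of data positions {3,6,7,10,11,14,15,18,19,22,23,26,27,30,31} = 1⊕1⊕1⊕0⊕0⊕0⊕1⊕1⊕0⊕1⊕0⊕1⊕0⊕1⊕1 = 1
p4 = XOR of data positions {5,6,7,12,13,14,15,20,21,22,23,28,29,30,31} = 0⊕1⊕1⊕1⊕1⊕0⊕1⊕1⊕1⊕1⊕0⊕0⊕0⊕1⊕1 = 0
p8 = XOR of data positions {9,10,11,12,13,14,15,24,25,26,27,28,29,30,31} = 1⊕0⊕0⊕1⊕1⊕0⊕1⊕1⊕1⊕1⊕0⊕0⊕0⊕1⊕1 = 1
p16 = XOR of data positions {17,18,19,20,21,22,23,24,25,26,27,28,29,30,31} = 1⊕1⊕0⊕1⊕1⊕1⊕0⊕1⊕1⊕1⊕0⊕0⊕0⊕1⊕1 = 0
Codeword b1..b31 = 1110011110011010110111011100011

1110011110011010110111011100011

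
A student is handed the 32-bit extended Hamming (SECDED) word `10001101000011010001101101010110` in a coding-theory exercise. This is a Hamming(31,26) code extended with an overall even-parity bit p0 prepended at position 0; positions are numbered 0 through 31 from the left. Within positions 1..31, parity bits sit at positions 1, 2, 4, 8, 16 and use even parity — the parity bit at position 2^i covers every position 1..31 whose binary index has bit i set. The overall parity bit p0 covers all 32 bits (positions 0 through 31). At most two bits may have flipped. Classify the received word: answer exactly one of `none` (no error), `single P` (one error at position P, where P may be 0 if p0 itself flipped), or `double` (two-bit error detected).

single 15

s1: b1⊕b3⊕b5⊕b7⊕b9⊕b11⊕b13⊕b15⊕b17⊕b19⊕b21⊕b23⊕b25⊕b27⊕b29⊕b31 = 0⊕0⊕1⊕1⊕0⊕0⊕1⊕1⊕0⊕1⊕0⊕1⊕1⊕1⊕1⊕0 = 1
s2: b2⊕b3⊕b6⊕b7⊕b10⊕b11⊕b14⊕b15⊕b18⊕b19⊕b22⊕b23⊕b26⊕b27⊕b30⊕b31 = 0⊕0⊕0⊕1⊕0⊕0⊕0⊕1⊕0⊕1⊕1⊕1⊕0⊕1⊕1⊕0 = 1
s4: b4⊕b5⊕b6⊕b7⊕b12⊕b13⊕b14⊕b15⊕b20⊕b21⊕b22⊕b23⊕b28⊕b29⊕b30⊕b31 = 1⊕1⊕0⊕1⊕1⊕1⊕0⊕1⊕1⊕0⊕1⊕1⊕0⊕1⊕1⊕0 = 1
s8: b8⊕b9⊕b10⊕b11⊕b12⊕b13⊕b14⊕b15⊕b24⊕b25⊕b26⊕b27⊕b28⊕b29⊕b30⊕b31 = 0⊕0⊕0⊕0⊕1⊕1⊕0⊕1⊕0⊕1⊕0⊕1⊕0⊕1⊕1⊕0 = 1
s16: b16⊕b17⊕b18⊕b19⊕b20⊕b21⊕b22⊕b23⊕b24⊕b25⊕b26⊕b27⊕b28⊕b29⊕b30⊕b31 = 0⊕0⊕0⊕1⊕1⊕0⊕1⊕1⊕0⊕1⊕0⊕1⊕0⊕1⊕1⊕0 = 0
Syndrome (s16...s1) = 01111 → position 15.
Overall parity (XOR of all 32 bits, including p0): 1⊕0⊕0⊕0⊕1⊕1⊕0⊕1⊕0⊕0⊕0⊕0⊕1⊕1⊕0⊕1⊕0⊕0⊕0⊕1⊕1⊕0⊕1⊕1⊕0⊕1⊕0⊕1⊕0⊕1⊕1⊕0 = 1
Overall=1, syndrome position=15 → single-bit error at position 15.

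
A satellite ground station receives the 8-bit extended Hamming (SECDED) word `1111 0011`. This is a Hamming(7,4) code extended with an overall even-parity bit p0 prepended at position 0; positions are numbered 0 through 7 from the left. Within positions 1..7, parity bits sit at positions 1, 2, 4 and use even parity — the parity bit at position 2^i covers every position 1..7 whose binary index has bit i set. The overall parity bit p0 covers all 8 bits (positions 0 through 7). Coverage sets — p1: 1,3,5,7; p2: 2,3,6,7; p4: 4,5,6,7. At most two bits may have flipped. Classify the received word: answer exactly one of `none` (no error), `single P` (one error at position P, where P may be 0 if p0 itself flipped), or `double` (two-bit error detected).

s1: b1⊕b3⊕b5⊕b7 = 1⊕1⊕0⊕1 = 1
s2: b2⊕b3⊕b6⊕b7 = 1⊕1⊕1⊕1 = 0
s4: b4⊕b5⊕b6⊕b7 = 0⊕0⊕1⊕1 = 0
Syndrome (s4...s1) = 001 → position 1.
Overall parity (XOR of all 8 bits, including p0): 1⊕1⊕1⊕1⊕0⊕0⊕1⊕1 = 0
Overall=0, syndrome position=1 → double-bit error detected (uncorrectable).

double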